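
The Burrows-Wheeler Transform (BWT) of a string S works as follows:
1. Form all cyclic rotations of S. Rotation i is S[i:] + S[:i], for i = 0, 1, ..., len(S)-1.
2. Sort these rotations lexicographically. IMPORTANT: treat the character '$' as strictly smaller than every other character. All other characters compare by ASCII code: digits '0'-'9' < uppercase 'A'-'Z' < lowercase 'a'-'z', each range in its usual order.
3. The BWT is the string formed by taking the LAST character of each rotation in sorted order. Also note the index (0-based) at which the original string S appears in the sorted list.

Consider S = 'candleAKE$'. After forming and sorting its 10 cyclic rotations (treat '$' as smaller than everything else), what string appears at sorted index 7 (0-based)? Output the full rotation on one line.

All 10 rotations (rotation i = S[i:]+S[:i]):
  rot[0] = candleAKE$
  rot[1] = andleAKE$c
  rot[2] = ndleAKE$ca
  rot[3] = dleAKE$can
  rot[4] = leAKE$cand
  rot[5] = eAKE$candl
  rot[6] = AKE$candle
  rot[7] = KE$candleA
  rot[8] = E$candleAK
  rot[9] = $candleAKE
Sorted (with $ < everything):
  sorted[0] = $candleAKE
  sorted[1] = AKE$candle
  sorted[2] = E$candleAK
  sorted[3] = KE$candleA
  sorted[4] = andleAKE$c
  sorted[5] = candleAKE$
  sorted[6] = dleAKE$can
  sorted[7] = eAKE$candl
  sorted[8] = leAKE$cand
  sorted[9] = ndleAKE$ca
sorted[7] = eAKE$candl

Answer: eAKE$candl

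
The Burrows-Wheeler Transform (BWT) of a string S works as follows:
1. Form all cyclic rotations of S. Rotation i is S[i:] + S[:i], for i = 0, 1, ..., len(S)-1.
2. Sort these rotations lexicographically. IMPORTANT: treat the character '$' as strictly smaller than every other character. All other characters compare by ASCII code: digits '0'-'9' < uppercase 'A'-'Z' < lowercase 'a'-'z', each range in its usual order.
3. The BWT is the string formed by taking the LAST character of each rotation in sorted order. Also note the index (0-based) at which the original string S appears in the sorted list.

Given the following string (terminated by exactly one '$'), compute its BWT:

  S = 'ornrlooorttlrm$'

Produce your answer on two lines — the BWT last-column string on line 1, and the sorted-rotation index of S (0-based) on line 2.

Answer: mrtrrlo$onlootr
7

Derivation:
All 15 rotations (rotation i = S[i:]+S[:i]):
  rot[0] = ornrlooorttlrm$
  rot[1] = rnrlooorttlrm$o
  rot[2] = nrlooorttlrm$or
  rot[3] = rlooorttlrm$orn
  rot[4] = looorttlrm$ornr
  rot[5] = ooorttlrm$ornrl
  rot[6] = oorttlrm$ornrlo
  rot[7] = orttlrm$ornrloo
  rot[8] = rttlrm$ornrlooo
  rot[9] = ttlrm$ornrlooor
  rot[10] = tlrm$ornrlooort
  rot[11] = lrm$ornrlooortt
  rot[12] = rm$ornrlooorttl
  rot[13] = m$ornrlooorttlr
  rot[14] = $ornrlooorttlrm
Sorted (with $ < everything):
  sorted[0] = $ornrlooorttlrm  (last char: 'm')
  sorted[1] = looorttlrm$ornr  (last char: 'r')
  sorted[2] = lrm$ornrlooortt  (last char: 't')
  sorted[3] = m$ornrlooorttlr  (last char: 'r')
  sorted[4] = nrlooorttlrm$or  (last char: 'r')
  sorted[5] = ooorttlrm$ornrl  (last char: 'l')
  sorted[6] = oorttlrm$ornrlo  (last char: 'o')
  sorted[7] = ornrlooorttlrm$  (last char: '$')
  sorted[8] = orttlrm$ornrloo  (last char: 'o')
  sorted[9] = rlooorttlrm$orn  (last char: 'n')
  sorted[10] = rm$ornrlooorttl  (last char: 'l')
  sorted[11] = rnrlooorttlrm$o  (last char: 'o')
  sorted[12] = rttlrm$ornrlooo  (last char: 'o')
  sorted[13] = tlrm$ornrlooort  (last char: 't')
  sorted[14] = ttlrm$ornrlooor  (last char: 'r')
Last column: mrtrrlo$onlootr
Original string S is at sorted index 7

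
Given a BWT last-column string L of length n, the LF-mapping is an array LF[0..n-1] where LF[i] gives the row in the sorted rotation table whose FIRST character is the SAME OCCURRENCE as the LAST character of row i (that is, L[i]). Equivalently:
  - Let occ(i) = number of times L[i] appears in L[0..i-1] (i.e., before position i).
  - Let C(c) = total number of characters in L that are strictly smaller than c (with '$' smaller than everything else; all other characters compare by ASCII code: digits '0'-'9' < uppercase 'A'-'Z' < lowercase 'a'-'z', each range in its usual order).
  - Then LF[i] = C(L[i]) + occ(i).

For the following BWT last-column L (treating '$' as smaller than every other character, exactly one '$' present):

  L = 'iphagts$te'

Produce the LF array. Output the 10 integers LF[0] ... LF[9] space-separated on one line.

Char counts: '$':1, 'a':1, 'e':1, 'g':1, 'h':1, 'i':1, 'p':1, 's':1, 't':2
C (first-col start): C('$')=0, C('a')=1, C('e')=2, C('g')=3, C('h')=4, C('i')=5, C('p')=6, C('s')=7, C('t')=8
L[0]='i': occ=0, LF[0]=C('i')+0=5+0=5
L[1]='p': occ=0, LF[1]=C('p')+0=6+0=6
L[2]='h': occ=0, LF[2]=C('h')+0=4+0=4
L[3]='a': occ=0, LF[3]=C('a')+0=1+0=1
L[4]='g': occ=0, LF[4]=C('g')+0=3+0=3
L[5]='t': occ=0, LF[5]=C('t')+0=8+0=8
L[6]='s': occ=0, LF[6]=C('s')+0=7+0=7
L[7]='$': occ=0, LF[7]=C('$')+0=0+0=0
L[8]='t': occ=1, LF[8]=C('t')+1=8+1=9
L[9]='e': occ=0, LF[9]=C('e')+0=2+0=2

Answer: 5 6 4 1 3 8 7 0 9 2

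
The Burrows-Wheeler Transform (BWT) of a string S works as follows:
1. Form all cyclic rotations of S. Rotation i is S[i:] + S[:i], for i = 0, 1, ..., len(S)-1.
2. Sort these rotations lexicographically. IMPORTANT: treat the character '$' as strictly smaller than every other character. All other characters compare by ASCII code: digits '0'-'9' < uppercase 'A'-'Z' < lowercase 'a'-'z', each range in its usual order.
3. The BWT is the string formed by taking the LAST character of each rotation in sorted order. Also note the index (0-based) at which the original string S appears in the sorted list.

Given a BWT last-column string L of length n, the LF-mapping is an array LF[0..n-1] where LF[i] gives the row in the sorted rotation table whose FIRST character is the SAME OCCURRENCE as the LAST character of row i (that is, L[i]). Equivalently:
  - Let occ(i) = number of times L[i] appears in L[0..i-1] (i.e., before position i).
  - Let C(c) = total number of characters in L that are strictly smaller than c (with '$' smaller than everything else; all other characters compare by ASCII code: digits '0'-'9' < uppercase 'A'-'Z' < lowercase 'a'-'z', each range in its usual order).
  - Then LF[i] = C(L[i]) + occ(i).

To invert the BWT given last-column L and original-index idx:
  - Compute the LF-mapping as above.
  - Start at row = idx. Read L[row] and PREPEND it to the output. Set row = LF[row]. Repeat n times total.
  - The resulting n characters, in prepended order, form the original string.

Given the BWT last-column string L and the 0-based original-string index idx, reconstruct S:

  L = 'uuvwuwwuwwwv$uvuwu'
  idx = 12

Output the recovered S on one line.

Answer: wuwuwvwuuuwwvwvuu$

Derivation:
LF mapping: 1 2 8 11 3 12 13 4 14 15 16 9 0 5 10 6 17 7
Walk LF starting at row 12, prepending L[row]:
  step 1: row=12, L[12]='$', prepend. Next row=LF[12]=0
  step 2: row=0, L[0]='u', prepend. Next row=LF[0]=1
  step 3: row=1, L[1]='u', prepend. Next row=LF[1]=2
  step 4: row=2, L[2]='v', prepend. Next row=LF[2]=8
  step 5: row=8, L[8]='w', prepend. Next row=LF[8]=14
  step 6: row=14, L[14]='v', prepend. Next row=LF[14]=10
  step 7: row=10, L[10]='w', prepend. Next row=LF[10]=16
  step 8: row=16, L[16]='w', prepend. Next row=LF[16]=17
  step 9: row=17, L[17]='u', prepend. Next row=LF[17]=7
  step 10: row=7, L[7]='u', prepend. Next row=LF[7]=4
  step 11: row=4, L[4]='u', prepend. Next row=LF[4]=3
  step 12: row=3, L[3]='w', prepend. Next row=LF[3]=11
  step 13: row=11, L[11]='v', prepend. Next row=LF[11]=9
  step 14: row=9, L[9]='w', prepend. Next row=LF[9]=15
  step 15: row=15, L[15]='u', prepend. Next row=LF[15]=6
  step 16: row=6, L[6]='w', prepend. Next row=LF[6]=13
  step 17: row=13, L[13]='u', prepend. Next row=LF[13]=5
  step 18: row=5, L[5]='w', prepend. Next row=LF[5]=12
Reversed output: wuwuwvwuuuwwvwvuu$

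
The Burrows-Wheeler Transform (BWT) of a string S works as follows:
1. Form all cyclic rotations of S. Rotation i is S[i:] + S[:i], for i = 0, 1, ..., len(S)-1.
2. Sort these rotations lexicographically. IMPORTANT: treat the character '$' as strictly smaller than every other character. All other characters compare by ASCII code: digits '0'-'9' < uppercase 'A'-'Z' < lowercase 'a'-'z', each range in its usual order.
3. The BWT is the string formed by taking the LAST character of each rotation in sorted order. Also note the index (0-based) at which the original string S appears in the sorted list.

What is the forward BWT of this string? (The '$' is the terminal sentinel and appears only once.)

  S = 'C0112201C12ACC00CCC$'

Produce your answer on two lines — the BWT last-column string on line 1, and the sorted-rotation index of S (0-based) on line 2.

All 20 rotations (rotation i = S[i:]+S[:i]):
  rot[0] = C0112201C12ACC00CCC$
  rot[1] = 0112201C12ACC00CCC$C
  rot[2] = 112201C12ACC00CCC$C0
  rot[3] = 12201C12ACC00CCC$C01
  rot[4] = 2201C12ACC00CCC$C011
  rot[5] = 201C12ACC00CCC$C0112
  rot[6] = 01C12ACC00CCC$C01122
  rot[7] = 1C12ACC00CCC$C011220
  rot[8] = C12ACC00CCC$C0112201
  rot[9] = 12ACC00CCC$C0112201C
  rot[10] = 2ACC00CCC$C0112201C1
  rot[11] = ACC00CCC$C0112201C12
  rot[12] = CC00CCC$C0112201C12A
  rot[13] = C00CCC$C0112201C12AC
  rot[14] = 00CCC$C0112201C12ACC
  rot[15] = 0CCC$C0112201C12ACC0
  rot[16] = CCC$C0112201C12ACC00
  rot[17] = CC$C0112201C12ACC00C
  rot[18] = C$C0112201C12ACC00CC
  rot[19] = $C0112201C12ACC00CCC
Sorted (with $ < everything):
  sorted[0] = $C0112201C12ACC00CCC  (last char: 'C')
  sorted[1] = 00CCC$C0112201C12ACC  (last char: 'C')
  sorted[2] = 0112201C12ACC00CCC$C  (last char: 'C')
  sorted[3] = 01C12ACC00CCC$C01122  (last char: '2')
  sorted[4] = 0CCC$C0112201C12ACC0  (last char: '0')
  sorted[5] = 112201C12ACC00CCC$C0  (last char: '0')
  sorted[6] = 12201C12ACC00CCC$C01  (last char: '1')
  sorted[7] = 12ACC00CCC$C0112201C  (last char: 'C')
  sorted[8] = 1C12ACC00CCC$C011220  (last char: '0')
  sorted[9] = 201C12ACC00CCC$C0112  (last char: '2')
  sorted[10] = 2201C12ACC00CCC$C011  (last char: '1')
  sorted[11] = 2ACC00CCC$C0112201C1  (last char: '1')
  sorted[12] = ACC00CCC$C0112201C12  (last char: '2')
  sorted[13] = C$C0112201C12ACC00CC  (last char: 'C')
  sorted[14] = C00CCC$C0112201C12AC  (last char: 'C')
  sorted[15] = C0112201C12ACC00CCC$  (last char: '$')
  sorted[16] = C12ACC00CCC$C0112201  (last char: '1')
  sorted[17] = CC$C0112201C12ACC00C  (last char: 'C')
  sorted[18] = CC00CCC$C0112201C12A  (last char: 'A')
  sorted[19] = CCC$C0112201C12ACC00  (last char: '0')
Last column: CCC2001C02112CC$1CA0
Original string S is at sorted index 15

Answer: CCC2001C02112CC$1CA0
15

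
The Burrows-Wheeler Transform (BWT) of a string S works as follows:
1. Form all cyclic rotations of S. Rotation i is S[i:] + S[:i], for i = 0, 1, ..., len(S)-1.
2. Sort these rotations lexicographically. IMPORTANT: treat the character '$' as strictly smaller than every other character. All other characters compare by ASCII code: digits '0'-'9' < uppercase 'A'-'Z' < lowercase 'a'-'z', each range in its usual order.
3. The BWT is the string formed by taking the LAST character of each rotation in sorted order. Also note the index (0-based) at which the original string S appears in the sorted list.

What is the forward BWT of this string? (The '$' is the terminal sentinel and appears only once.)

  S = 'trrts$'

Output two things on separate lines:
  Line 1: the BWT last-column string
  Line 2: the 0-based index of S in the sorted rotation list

All 6 rotations (rotation i = S[i:]+S[:i]):
  rot[0] = trrts$
  rot[1] = rrts$t
  rot[2] = rts$tr
  rot[3] = ts$trr
  rot[4] = s$trrt
  rot[5] = $trrts
Sorted (with $ < everything):
  sorted[0] = $trrts  (last char: 's')
  sorted[1] = rrts$t  (last char: 't')
  sorted[2] = rts$tr  (last char: 'r')
  sorted[3] = s$trrt  (last char: 't')
  sorted[4] = trrts$  (last char: '$')
  sorted[5] = ts$trr  (last char: 'r')
Last column: strt$r
Original string S is at sorted index 4

Answer: strt$r
4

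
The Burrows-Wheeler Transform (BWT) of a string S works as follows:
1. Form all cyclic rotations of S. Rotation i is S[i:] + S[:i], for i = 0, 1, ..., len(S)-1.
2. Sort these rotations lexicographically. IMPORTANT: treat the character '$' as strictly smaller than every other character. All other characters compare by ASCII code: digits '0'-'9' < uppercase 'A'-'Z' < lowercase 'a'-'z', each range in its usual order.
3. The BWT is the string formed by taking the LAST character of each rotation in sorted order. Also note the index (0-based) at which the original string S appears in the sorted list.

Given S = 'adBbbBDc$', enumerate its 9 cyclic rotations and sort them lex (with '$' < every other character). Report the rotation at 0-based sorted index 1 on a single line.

Answer: BDc$adBbb

Derivation:
All 9 rotations (rotation i = S[i:]+S[:i]):
  rot[0] = adBbbBDc$
  rot[1] = dBbbBDc$a
  rot[2] = BbbBDc$ad
  rot[3] = bbBDc$adB
  rot[4] = bBDc$adBb
  rot[5] = BDc$adBbb
  rot[6] = Dc$adBbbB
  rot[7] = c$adBbbBD
  rot[8] = $adBbbBDc
Sorted (with $ < everything):
  sorted[0] = $adBbbBDc
  sorted[1] = BDc$adBbb
  sorted[2] = BbbBDc$ad
  sorted[3] = Dc$adBbbB
  sorted[4] = adBbbBDc$
  sorted[5] = bBDc$adBb
  sorted[6] = bbBDc$adB
  sorted[7] = c$adBbbBD
  sorted[8] = dBbbBDc$a
sorted[1] = BDc$adBbb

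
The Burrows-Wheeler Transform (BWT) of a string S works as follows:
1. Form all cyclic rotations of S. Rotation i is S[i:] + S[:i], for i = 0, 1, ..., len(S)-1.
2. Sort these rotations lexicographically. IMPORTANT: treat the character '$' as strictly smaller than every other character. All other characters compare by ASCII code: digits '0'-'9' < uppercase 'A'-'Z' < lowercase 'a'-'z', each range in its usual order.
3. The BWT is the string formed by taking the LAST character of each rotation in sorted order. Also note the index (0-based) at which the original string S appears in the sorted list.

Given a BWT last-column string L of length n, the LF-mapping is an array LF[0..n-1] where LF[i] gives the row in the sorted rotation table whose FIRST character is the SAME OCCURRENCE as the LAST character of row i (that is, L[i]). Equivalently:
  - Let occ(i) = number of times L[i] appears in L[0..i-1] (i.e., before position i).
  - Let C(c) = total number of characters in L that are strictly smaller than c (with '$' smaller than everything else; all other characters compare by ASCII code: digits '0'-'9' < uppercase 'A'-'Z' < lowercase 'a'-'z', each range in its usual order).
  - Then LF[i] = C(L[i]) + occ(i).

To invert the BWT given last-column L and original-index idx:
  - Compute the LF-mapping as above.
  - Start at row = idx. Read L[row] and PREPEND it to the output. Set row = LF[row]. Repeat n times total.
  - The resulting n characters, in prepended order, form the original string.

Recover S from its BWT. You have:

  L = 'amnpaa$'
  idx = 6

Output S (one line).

LF mapping: 1 4 5 6 2 3 0
Walk LF starting at row 6, prepending L[row]:
  step 1: row=6, L[6]='$', prepend. Next row=LF[6]=0
  step 2: row=0, L[0]='a', prepend. Next row=LF[0]=1
  step 3: row=1, L[1]='m', prepend. Next row=LF[1]=4
  step 4: row=4, L[4]='a', prepend. Next row=LF[4]=2
  step 5: row=2, L[2]='n', prepend. Next row=LF[2]=5
  step 6: row=5, L[5]='a', prepend. Next row=LF[5]=3
  step 7: row=3, L[3]='p', prepend. Next row=LF[3]=6
Reversed output: panama$

Answer: panama$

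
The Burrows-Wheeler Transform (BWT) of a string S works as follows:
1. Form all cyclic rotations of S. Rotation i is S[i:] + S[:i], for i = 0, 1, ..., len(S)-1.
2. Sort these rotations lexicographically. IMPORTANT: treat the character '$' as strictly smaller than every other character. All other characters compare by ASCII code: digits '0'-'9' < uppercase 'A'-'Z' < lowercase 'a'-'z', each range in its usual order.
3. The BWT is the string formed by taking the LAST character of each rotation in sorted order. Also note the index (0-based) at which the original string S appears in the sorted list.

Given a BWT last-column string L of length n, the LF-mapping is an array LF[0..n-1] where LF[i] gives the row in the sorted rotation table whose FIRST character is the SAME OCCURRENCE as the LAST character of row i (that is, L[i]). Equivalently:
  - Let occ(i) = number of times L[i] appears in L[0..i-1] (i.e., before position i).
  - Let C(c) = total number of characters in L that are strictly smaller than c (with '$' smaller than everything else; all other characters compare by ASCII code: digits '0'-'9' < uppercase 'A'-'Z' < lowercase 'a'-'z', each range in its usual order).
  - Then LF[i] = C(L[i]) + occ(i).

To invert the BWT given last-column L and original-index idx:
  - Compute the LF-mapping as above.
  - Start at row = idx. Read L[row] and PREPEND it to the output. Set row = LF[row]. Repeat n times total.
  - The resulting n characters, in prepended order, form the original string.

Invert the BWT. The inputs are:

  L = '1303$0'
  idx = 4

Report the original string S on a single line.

Answer: 30031$

Derivation:
LF mapping: 3 4 1 5 0 2
Walk LF starting at row 4, prepending L[row]:
  step 1: row=4, L[4]='$', prepend. Next row=LF[4]=0
  step 2: row=0, L[0]='1', prepend. Next row=LF[0]=3
  step 3: row=3, L[3]='3', prepend. Next row=LF[3]=5
  step 4: row=5, L[5]='0', prepend. Next row=LF[5]=2
  step 5: row=2, L[2]='0', prepend. Next row=LF[2]=1
  step 6: row=1, L[1]='3', prepend. Next row=LF[1]=4
Reversed output: 30031$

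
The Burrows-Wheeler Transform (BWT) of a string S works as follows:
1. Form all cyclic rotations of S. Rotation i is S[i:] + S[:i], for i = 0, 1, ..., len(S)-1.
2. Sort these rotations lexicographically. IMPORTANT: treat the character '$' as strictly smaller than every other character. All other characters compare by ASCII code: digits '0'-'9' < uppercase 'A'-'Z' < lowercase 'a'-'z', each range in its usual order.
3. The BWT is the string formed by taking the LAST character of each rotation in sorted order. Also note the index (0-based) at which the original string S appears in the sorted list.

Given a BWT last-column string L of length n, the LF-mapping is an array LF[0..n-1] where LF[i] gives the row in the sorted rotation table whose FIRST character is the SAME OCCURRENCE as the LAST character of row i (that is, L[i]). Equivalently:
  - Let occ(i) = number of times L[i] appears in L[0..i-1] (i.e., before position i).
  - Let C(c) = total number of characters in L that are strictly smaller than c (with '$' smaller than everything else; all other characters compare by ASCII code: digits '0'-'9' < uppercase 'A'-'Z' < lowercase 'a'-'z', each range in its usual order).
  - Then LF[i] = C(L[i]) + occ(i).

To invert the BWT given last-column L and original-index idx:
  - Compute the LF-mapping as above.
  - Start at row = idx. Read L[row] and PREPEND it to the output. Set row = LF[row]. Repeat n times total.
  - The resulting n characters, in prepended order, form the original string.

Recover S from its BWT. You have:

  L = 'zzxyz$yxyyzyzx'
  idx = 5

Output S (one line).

Answer: yyyzyxzzzxxyz$

Derivation:
LF mapping: 9 10 1 4 11 0 5 2 6 7 12 8 13 3
Walk LF starting at row 5, prepending L[row]:
  step 1: row=5, L[5]='$', prepend. Next row=LF[5]=0
  step 2: row=0, L[0]='z', prepend. Next row=LF[0]=9
  step 3: row=9, L[9]='y', prepend. Next row=LF[9]=7
  step 4: row=7, L[7]='x', prepend. Next row=LF[7]=2
  step 5: row=2, L[2]='x', prepend. Next row=LF[2]=1
  step 6: row=1, L[1]='z', prepend. Next row=LF[1]=10
  step 7: row=10, L[10]='z', prepend. Next row=LF[10]=12
  step 8: row=12, L[12]='z', prepend. Next row=LF[12]=13
  step 9: row=13, L[13]='x', prepend. Next row=LF[13]=3
  step 10: row=3, L[3]='y', prepend. Next row=LF[3]=4
  step 11: row=4, L[4]='z', prepend. Next row=LF[4]=11
  step 12: row=11, L[11]='y', prepend. Next row=LF[11]=8
  step 13: row=8, L[8]='y', prepend. Next row=LF[8]=6
  step 14: row=6, L[6]='y', prepend. Next row=LF[6]=5
Reversed output: yyyzyxzzzxxyz$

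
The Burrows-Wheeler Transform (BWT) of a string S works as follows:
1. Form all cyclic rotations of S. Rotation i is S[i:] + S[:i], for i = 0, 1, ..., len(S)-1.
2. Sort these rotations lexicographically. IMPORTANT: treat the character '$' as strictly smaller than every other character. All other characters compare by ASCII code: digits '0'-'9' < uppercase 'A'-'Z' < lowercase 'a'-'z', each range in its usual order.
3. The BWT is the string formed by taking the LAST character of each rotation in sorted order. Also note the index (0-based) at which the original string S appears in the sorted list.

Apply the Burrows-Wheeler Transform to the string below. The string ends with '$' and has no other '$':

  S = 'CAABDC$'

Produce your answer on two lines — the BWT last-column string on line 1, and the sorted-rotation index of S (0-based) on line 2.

All 7 rotations (rotation i = S[i:]+S[:i]):
  rot[0] = CAABDC$
  rot[1] = AABDC$C
  rot[2] = ABDC$CA
  rot[3] = BDC$CAA
  rot[4] = DC$CAAB
  rot[5] = C$CAABD
  rot[6] = $CAABDC
Sorted (with $ < everything):
  sorted[0] = $CAABDC  (last char: 'C')
  sorted[1] = AABDC$C  (last char: 'C')
  sorted[2] = ABDC$CA  (last char: 'A')
  sorted[3] = BDC$CAA  (last char: 'A')
  sorted[4] = C$CAABD  (last char: 'D')
  sorted[5] = CAABDC$  (last char: '$')
  sorted[6] = DC$CAAB  (last char: 'B')
Last column: CCAAD$B
Original string S is at sorted index 5

Answer: CCAAD$B
5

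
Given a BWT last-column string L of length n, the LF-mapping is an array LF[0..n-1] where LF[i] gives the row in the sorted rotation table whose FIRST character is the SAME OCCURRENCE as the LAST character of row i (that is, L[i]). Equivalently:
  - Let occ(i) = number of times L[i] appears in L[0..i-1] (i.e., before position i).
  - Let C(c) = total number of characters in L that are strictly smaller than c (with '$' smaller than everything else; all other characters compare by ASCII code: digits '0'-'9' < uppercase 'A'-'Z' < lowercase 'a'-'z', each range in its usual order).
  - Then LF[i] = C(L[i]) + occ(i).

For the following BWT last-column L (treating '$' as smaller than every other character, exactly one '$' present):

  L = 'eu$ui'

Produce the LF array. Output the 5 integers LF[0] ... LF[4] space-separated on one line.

Answer: 1 3 0 4 2

Derivation:
Char counts: '$':1, 'e':1, 'i':1, 'u':2
C (first-col start): C('$')=0, C('e')=1, C('i')=2, C('u')=3
L[0]='e': occ=0, LF[0]=C('e')+0=1+0=1
L[1]='u': occ=0, LF[1]=C('u')+0=3+0=3
L[2]='$': occ=0, LF[2]=C('$')+0=0+0=0
L[3]='u': occ=1, LF[3]=C('u')+1=3+1=4
L[4]='i': occ=0, LF[4]=C('i')+0=2+0=2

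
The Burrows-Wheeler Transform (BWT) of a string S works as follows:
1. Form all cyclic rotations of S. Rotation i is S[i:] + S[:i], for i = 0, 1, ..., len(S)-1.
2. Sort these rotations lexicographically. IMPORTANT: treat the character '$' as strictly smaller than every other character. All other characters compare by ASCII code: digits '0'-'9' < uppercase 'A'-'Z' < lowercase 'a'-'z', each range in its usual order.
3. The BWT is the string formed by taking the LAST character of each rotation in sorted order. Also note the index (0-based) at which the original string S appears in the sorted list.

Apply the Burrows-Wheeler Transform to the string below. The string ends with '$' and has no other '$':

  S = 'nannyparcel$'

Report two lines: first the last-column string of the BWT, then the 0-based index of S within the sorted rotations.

All 12 rotations (rotation i = S[i:]+S[:i]):
  rot[0] = nannyparcel$
  rot[1] = annyparcel$n
  rot[2] = nnyparcel$na
  rot[3] = nyparcel$nan
  rot[4] = yparcel$nann
  rot[5] = parcel$nanny
  rot[6] = arcel$nannyp
  rot[7] = rcel$nannypa
  rot[8] = cel$nannypar
  rot[9] = el$nannyparc
  rot[10] = l$nannyparce
  rot[11] = $nannyparcel
Sorted (with $ < everything):
  sorted[0] = $nannyparcel  (last char: 'l')
  sorted[1] = annyparcel$n  (last char: 'n')
  sorted[2] = arcel$nannyp  (last char: 'p')
  sorted[3] = cel$nannypar  (last char: 'r')
  sorted[4] = el$nannyparc  (last char: 'c')
  sorted[5] = l$nannyparce  (last char: 'e')
  sorted[6] = nannyparcel$  (last char: '$')
  sorted[7] = nnyparcel$na  (last char: 'a')
  sorted[8] = nyparcel$nan  (last char: 'n')
  sorted[9] = parcel$nanny  (last char: 'y')
  sorted[10] = rcel$nannypa  (last char: 'a')
  sorted[11] = yparcel$nann  (last char: 'n')
Last column: lnprce$anyan
Original string S is at sorted index 6

Answer: lnprce$anyan
6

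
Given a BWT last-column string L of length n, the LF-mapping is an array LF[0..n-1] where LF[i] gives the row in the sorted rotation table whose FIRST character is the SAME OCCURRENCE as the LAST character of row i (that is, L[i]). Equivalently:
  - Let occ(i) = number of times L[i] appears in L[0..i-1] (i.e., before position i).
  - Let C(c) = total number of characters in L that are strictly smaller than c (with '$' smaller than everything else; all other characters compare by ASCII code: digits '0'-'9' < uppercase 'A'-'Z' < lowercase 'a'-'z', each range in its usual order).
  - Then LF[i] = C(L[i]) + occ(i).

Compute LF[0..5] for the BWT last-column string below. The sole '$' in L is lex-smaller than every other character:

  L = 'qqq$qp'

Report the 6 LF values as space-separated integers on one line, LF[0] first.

Answer: 2 3 4 0 5 1

Derivation:
Char counts: '$':1, 'p':1, 'q':4
C (first-col start): C('$')=0, C('p')=1, C('q')=2
L[0]='q': occ=0, LF[0]=C('q')+0=2+0=2
L[1]='q': occ=1, LF[1]=C('q')+1=2+1=3
L[2]='q': occ=2, LF[2]=C('q')+2=2+2=4
L[3]='$': occ=0, LF[3]=C('$')+0=0+0=0
L[4]='q': occ=3, LF[4]=C('q')+3=2+3=5
L[5]='p': occ=0, LF[5]=C('p')+0=1+0=1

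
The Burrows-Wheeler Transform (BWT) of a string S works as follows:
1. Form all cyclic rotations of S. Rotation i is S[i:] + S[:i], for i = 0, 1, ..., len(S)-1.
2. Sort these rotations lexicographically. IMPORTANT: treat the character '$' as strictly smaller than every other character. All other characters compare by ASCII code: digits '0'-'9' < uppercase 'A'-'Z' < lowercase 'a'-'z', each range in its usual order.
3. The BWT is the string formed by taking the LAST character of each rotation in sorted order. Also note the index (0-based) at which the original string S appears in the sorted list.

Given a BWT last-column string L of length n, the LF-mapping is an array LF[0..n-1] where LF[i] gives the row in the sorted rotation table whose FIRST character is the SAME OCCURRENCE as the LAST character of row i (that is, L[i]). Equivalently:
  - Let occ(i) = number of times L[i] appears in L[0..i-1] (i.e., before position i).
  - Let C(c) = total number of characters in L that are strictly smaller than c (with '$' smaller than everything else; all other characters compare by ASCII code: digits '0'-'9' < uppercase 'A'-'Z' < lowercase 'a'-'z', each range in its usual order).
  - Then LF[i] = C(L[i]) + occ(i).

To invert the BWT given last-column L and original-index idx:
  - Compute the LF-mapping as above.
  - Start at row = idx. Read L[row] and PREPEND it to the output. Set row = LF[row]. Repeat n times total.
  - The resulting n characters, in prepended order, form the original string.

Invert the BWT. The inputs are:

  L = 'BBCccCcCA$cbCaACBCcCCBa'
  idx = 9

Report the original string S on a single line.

Answer: CCACcBcCCbCaCcBACBaccB$

Derivation:
LF mapping: 3 4 7 18 19 8 20 9 1 0 21 17 10 15 2 11 5 12 22 13 14 6 16
Walk LF starting at row 9, prepending L[row]:
  step 1: row=9, L[9]='$', prepend. Next row=LF[9]=0
  step 2: row=0, L[0]='B', prepend. Next row=LF[0]=3
  step 3: row=3, L[3]='c', prepend. Next row=LF[3]=18
  step 4: row=18, L[18]='c', prepend. Next row=LF[18]=22
  step 5: row=22, L[22]='a', prepend. Next row=LF[22]=16
  step 6: row=16, L[16]='B', prepend. Next row=LF[16]=5
  step 7: row=5, L[5]='C', prepend. Next row=LF[5]=8
  step 8: row=8, L[8]='A', prepend. Next row=LF[8]=1
  step 9: row=1, L[1]='B', prepend. Next row=LF[1]=4
  step 10: row=4, L[4]='c', prepend. Next row=LF[4]=19
  step 11: row=19, L[19]='C', prepend. Next row=LF[19]=13
  step 12: row=13, L[13]='a', prepend. Next row=LF[13]=15
  step 13: row=15, L[15]='C', prepend. Next row=LF[15]=11
  step 14: row=11, L[11]='b', prepend. Next row=LF[11]=17
  step 15: row=17, L[17]='C', prepend. Next row=LF[17]=12
  step 16: row=12, L[12]='C', prepend. Next row=LF[12]=10
  step 17: row=10, L[10]='c', prepend. Next row=LF[10]=21
  step 18: row=21, L[21]='B', prepend. Next row=LF[21]=6
  step 19: row=6, L[6]='c', prepend. Next row=LF[6]=20
  step 20: row=20, L[20]='C', prepend. Next row=LF[20]=14
  step 21: row=14, L[14]='A', prepend. Next row=LF[14]=2
  step 22: row=2, L[2]='C', prepend. Next row=LF[2]=7
  step 23: row=7, L[7]='C', prepend. Next row=LF[7]=9
Reversed output: CCACcBcCCbCaCcBACBaccB$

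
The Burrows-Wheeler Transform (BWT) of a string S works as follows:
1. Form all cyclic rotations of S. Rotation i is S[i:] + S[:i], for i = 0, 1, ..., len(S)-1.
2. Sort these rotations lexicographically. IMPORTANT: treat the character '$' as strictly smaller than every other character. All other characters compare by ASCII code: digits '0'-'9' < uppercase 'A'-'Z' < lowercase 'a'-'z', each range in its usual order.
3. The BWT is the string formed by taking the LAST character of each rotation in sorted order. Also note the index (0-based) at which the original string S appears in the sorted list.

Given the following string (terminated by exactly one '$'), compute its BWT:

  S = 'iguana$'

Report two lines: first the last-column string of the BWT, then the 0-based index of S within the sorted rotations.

All 7 rotations (rotation i = S[i:]+S[:i]):
  rot[0] = iguana$
  rot[1] = guana$i
  rot[2] = uana$ig
  rot[3] = ana$igu
  rot[4] = na$igua
  rot[5] = a$iguan
  rot[6] = $iguana
Sorted (with $ < everything):
  sorted[0] = $iguana  (last char: 'a')
  sorted[1] = a$iguan  (last char: 'n')
  sorted[2] = ana$igu  (last char: 'u')
  sorted[3] = guana$i  (last char: 'i')
  sorted[4] = iguana$  (last char: '$')
  sorted[5] = na$igua  (last char: 'a')
  sorted[6] = uana$ig  (last char: 'g')
Last column: anui$ag
Original string S is at sorted index 4

Answer: anui$ag
4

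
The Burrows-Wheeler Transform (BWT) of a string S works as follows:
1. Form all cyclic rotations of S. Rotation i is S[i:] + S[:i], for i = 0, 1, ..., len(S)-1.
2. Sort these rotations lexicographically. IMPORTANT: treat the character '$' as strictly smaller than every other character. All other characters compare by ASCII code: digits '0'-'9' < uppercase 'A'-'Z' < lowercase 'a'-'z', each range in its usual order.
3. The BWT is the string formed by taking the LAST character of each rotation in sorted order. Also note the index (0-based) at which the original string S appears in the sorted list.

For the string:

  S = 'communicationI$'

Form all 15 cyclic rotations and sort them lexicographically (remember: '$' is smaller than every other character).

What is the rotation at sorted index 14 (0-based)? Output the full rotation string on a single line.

All 15 rotations (rotation i = S[i:]+S[:i]):
  rot[0] = communicationI$
  rot[1] = ommunicationI$c
  rot[2] = mmunicationI$co
  rot[3] = municationI$com
  rot[4] = unicationI$comm
  rot[5] = nicationI$commu
  rot[6] = icationI$commun
  rot[7] = cationI$communi
  rot[8] = ationI$communic
  rot[9] = tionI$communica
  rot[10] = ionI$communicat
  rot[11] = onI$communicati
  rot[12] = nI$communicatio
  rot[13] = I$communication
  rot[14] = $communicationI
Sorted (with $ < everything):
  sorted[0] = $communicationI
  sorted[1] = I$communication
  sorted[2] = ationI$communic
  sorted[3] = cationI$communi
  sorted[4] = communicationI$
  sorted[5] = icationI$commun
  sorted[6] = ionI$communicat
  sorted[7] = mmunicationI$co
  sorted[8] = municationI$com
  sorted[9] = nI$communicatio
  sorted[10] = nicationI$commu
  sorted[11] = ommunicationI$c
  sorted[12] = onI$communicati
  sorted[13] = tionI$communica
  sorted[14] = unicationI$comm
sorted[14] = unicationI$comm

Answer: unicationI$comm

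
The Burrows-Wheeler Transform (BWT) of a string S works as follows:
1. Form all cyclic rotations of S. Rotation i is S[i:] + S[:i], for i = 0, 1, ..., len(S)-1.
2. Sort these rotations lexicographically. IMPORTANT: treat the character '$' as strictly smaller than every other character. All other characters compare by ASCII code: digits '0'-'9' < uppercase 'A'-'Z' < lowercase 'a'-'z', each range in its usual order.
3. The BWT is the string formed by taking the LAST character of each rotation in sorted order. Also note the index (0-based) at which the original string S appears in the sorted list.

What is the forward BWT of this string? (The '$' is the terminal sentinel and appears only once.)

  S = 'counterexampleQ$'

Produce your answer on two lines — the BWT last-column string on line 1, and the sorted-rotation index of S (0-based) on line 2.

All 16 rotations (rotation i = S[i:]+S[:i]):
  rot[0] = counterexampleQ$
  rot[1] = ounterexampleQ$c
  rot[2] = unterexampleQ$co
  rot[3] = nterexampleQ$cou
  rot[4] = terexampleQ$coun
  rot[5] = erexampleQ$count
  rot[6] = rexampleQ$counte
  rot[7] = exampleQ$counter
  rot[8] = xampleQ$countere
  rot[9] = ampleQ$counterex
  rot[10] = mpleQ$counterexa
  rot[11] = pleQ$counterexam
  rot[12] = leQ$counterexamp
  rot[13] = eQ$counterexampl
  rot[14] = Q$counterexample
  rot[15] = $counterexampleQ
Sorted (with $ < everything):
  sorted[0] = $counterexampleQ  (last char: 'Q')
  sorted[1] = Q$counterexample  (last char: 'e')
  sorted[2] = ampleQ$counterex  (last char: 'x')
  sorted[3] = counterexampleQ$  (last char: '$')
  sorted[4] = eQ$counterexampl  (last char: 'l')
  sorted[5] = erexampleQ$count  (last char: 't')
  sorted[6] = exampleQ$counter  (last char: 'r')
  sorted[7] = leQ$counterexamp  (last char: 'p')
  sorted[8] = mpleQ$counterexa  (last char: 'a')
  sorted[9] = nterexampleQ$cou  (last char: 'u')
  sorted[10] = ounterexampleQ$c  (last char: 'c')
  sorted[11] = pleQ$counterexam  (last char: 'm')
  sorted[12] = rexampleQ$counte  (last char: 'e')
  sorted[13] = terexampleQ$coun  (last char: 'n')
  sorted[14] = unterexampleQ$co  (last char: 'o')
  sorted[15] = xampleQ$countere  (last char: 'e')
Last column: Qex$ltrpaucmenoe
Original string S is at sorted index 3

Answer: Qex$ltrpaucmenoe
3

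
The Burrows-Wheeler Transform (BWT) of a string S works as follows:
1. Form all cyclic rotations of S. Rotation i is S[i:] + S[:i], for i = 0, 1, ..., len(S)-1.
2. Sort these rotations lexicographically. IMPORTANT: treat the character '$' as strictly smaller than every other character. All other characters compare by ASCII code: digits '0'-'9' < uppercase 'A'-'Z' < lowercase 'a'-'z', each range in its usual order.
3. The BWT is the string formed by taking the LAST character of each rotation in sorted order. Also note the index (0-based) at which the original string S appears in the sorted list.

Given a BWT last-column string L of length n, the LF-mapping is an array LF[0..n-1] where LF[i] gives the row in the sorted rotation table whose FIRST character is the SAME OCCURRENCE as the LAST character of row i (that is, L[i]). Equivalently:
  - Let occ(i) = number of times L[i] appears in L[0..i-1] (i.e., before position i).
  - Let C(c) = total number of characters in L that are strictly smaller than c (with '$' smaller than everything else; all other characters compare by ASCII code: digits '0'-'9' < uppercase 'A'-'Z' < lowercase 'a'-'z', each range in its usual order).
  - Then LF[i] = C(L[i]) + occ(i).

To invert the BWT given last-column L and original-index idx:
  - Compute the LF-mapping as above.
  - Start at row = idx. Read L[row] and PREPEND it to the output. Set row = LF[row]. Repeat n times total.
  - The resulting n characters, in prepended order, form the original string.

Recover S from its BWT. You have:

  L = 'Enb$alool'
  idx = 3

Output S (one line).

LF mapping: 1 6 3 0 2 4 7 8 5
Walk LF starting at row 3, prepending L[row]:
  step 1: row=3, L[3]='$', prepend. Next row=LF[3]=0
  step 2: row=0, L[0]='E', prepend. Next row=LF[0]=1
  step 3: row=1, L[1]='n', prepend. Next row=LF[1]=6
  step 4: row=6, L[6]='o', prepend. Next row=LF[6]=7
  step 5: row=7, L[7]='o', prepend. Next row=LF[7]=8
  step 6: row=8, L[8]='l', prepend. Next row=LF[8]=5
  step 7: row=5, L[5]='l', prepend. Next row=LF[5]=4
  step 8: row=4, L[4]='a', prepend. Next row=LF[4]=2
  step 9: row=2, L[2]='b', prepend. Next row=LF[2]=3
Reversed output: balloonE$

Answer: balloonE$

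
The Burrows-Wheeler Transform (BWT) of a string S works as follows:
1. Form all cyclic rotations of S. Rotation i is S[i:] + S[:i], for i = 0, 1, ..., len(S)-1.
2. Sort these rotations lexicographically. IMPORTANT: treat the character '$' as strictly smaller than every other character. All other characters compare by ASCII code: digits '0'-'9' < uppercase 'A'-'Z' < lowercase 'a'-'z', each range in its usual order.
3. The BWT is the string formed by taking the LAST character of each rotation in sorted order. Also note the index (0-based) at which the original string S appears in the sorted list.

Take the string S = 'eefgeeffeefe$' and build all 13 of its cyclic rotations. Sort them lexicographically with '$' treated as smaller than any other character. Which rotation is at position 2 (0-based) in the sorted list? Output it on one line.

Answer: eefe$eefgeeff

Derivation:
All 13 rotations (rotation i = S[i:]+S[:i]):
  rot[0] = eefgeeffeefe$
  rot[1] = efgeeffeefe$e
  rot[2] = fgeeffeefe$ee
  rot[3] = geeffeefe$eef
  rot[4] = eeffeefe$eefg
  rot[5] = effeefe$eefge
  rot[6] = ffeefe$eefgee
  rot[7] = feefe$eefgeef
  rot[8] = eefe$eefgeeff
  rot[9] = efe$eefgeeffe
  rot[10] = fe$eefgeeffee
  rot[11] = e$eefgeeffeef
  rot[12] = $eefgeeffeefe
Sorted (with $ < everything):
  sorted[0] = $eefgeeffeefe
  sorted[1] = e$eefgeeffeef
  sorted[2] = eefe$eefgeeff
  sorted[3] = eeffeefe$eefg
  sorted[4] = eefgeeffeefe$
  sorted[5] = efe$eefgeeffe
  sorted[6] = effeefe$eefge
  sorted[7] = efgeeffeefe$e
  sorted[8] = fe$eefgeeffee
  sorted[9] = feefe$eefgeef
  sorted[10] = ffeefe$eefgee
  sorted[11] = fgeeffeefe$ee
  sorted[12] = geeffeefe$eef
sorted[2] = eefe$eefgeeff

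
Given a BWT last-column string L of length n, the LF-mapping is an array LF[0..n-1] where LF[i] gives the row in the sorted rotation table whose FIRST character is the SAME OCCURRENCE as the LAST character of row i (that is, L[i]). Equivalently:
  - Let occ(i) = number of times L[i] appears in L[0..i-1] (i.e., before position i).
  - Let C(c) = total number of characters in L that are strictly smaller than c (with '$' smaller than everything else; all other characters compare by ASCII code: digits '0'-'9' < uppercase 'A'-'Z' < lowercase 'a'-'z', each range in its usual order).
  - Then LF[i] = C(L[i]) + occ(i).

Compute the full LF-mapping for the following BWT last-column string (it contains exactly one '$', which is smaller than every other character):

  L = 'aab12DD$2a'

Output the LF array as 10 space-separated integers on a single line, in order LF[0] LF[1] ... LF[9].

Char counts: '$':1, '1':1, '2':2, 'D':2, 'a':3, 'b':1
C (first-col start): C('$')=0, C('1')=1, C('2')=2, C('D')=4, C('a')=6, C('b')=9
L[0]='a': occ=0, LF[0]=C('a')+0=6+0=6
L[1]='a': occ=1, LF[1]=C('a')+1=6+1=7
L[2]='b': occ=0, LF[2]=C('b')+0=9+0=9
L[3]='1': occ=0, LF[3]=C('1')+0=1+0=1
L[4]='2': occ=0, LF[4]=C('2')+0=2+0=2
L[5]='D': occ=0, LF[5]=C('D')+0=4+0=4
L[6]='D': occ=1, LF[6]=C('D')+1=4+1=5
L[7]='$': occ=0, LF[7]=C('$')+0=0+0=0
L[8]='2': occ=1, LF[8]=C('2')+1=2+1=3
L[9]='a': occ=2, LF[9]=C('a')+2=6+2=8

Answer: 6 7 9 1 2 4 5 0 3 8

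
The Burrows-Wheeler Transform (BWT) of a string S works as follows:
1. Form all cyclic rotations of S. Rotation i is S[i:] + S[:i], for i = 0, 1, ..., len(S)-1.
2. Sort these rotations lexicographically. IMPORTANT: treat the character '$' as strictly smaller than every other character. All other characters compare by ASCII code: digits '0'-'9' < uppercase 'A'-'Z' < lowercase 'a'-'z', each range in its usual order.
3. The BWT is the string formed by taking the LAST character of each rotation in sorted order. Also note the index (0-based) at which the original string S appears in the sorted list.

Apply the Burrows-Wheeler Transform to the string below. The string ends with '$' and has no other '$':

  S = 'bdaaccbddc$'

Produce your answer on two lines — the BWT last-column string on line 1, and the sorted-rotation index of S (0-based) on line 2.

All 11 rotations (rotation i = S[i:]+S[:i]):
  rot[0] = bdaaccbddc$
  rot[1] = daaccbddc$b
  rot[2] = aaccbddc$bd
  rot[3] = accbddc$bda
  rot[4] = ccbddc$bdaa
  rot[5] = cbddc$bdaac
  rot[6] = bddc$bdaacc
  rot[7] = ddc$bdaaccb
  rot[8] = dc$bdaaccbd
  rot[9] = c$bdaaccbdd
  rot[10] = $bdaaccbddc
Sorted (with $ < everything):
  sorted[0] = $bdaaccbddc  (last char: 'c')
  sorted[1] = aaccbddc$bd  (last char: 'd')
  sorted[2] = accbddc$bda  (last char: 'a')
  sorted[3] = bdaaccbddc$  (last char: '$')
  sorted[4] = bddc$bdaacc  (last char: 'c')
  sorted[5] = c$bdaaccbdd  (last char: 'd')
  sorted[6] = cbddc$bdaac  (last char: 'c')
  sorted[7] = ccbddc$bdaa  (last char: 'a')
  sorted[8] = daaccbddc$b  (last char: 'b')
  sorted[9] = dc$bdaaccbd  (last char: 'd')
  sorted[10] = ddc$bdaaccb  (last char: 'b')
Last column: cda$cdcabdb
Original string S is at sorted index 3

Answer: cda$cdcabdb
3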